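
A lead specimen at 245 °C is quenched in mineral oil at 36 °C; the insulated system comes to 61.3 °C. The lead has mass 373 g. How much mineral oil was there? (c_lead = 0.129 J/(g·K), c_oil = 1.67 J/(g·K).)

Energy conservation, ΣQ = 0:
373·0.129·(61.3 − 245) + m·1.67·(61.3 − 36) = 0
42.25 m = 8839.1
m = 8839.1/42.25 ≈ 209.2 g

m ≈ 209 g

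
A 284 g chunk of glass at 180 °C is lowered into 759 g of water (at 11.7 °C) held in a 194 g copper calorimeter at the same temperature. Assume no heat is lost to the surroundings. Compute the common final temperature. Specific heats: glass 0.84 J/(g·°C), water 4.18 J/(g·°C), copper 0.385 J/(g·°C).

T_f = Σ m_i c_i T_i / Σ m_i c_i:
T_f = (238.56·180 + 3172.6·11.7 + 74.69·11.7) / (238.56 + 3172.6 + 74.69)
    = 80934 / 3485.9 ≈ 23.22 °C

T_f ≈ 23.2 °C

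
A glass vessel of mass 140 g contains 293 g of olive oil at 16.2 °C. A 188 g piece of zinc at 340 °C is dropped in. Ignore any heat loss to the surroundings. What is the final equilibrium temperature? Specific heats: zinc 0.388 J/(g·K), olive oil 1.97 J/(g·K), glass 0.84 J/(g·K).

T_f = Σ m_i c_i T_i / Σ m_i c_i:
T_f = (72.94·340 + 577.21·16.2 + 117.6·16.2) / (72.94 + 577.21 + 117.6)
    = 36057 / 767.75 ≈ 46.96 °C

T_f ≈ 47.0 °C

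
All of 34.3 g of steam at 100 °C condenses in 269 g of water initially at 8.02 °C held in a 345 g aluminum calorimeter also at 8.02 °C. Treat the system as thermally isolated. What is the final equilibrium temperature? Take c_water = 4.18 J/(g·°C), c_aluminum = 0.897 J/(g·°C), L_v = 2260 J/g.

T_f ≈ 65.5 °C

Setting the total heat transfer to zero:
condense steam: −34.3·2260 = −77518; condensed water 100 °C→T: 143.37(T − 100); original water: 1124.4(T − 8.02); aluminum cup: 345·0.897·(T − 8.02) = 309.47(T − 8.02)
1577.3 T = 77518 + 14337 + 11500 = 103355
T ≈ 65.53 °C (< 100 °C, so full condensation is consistent).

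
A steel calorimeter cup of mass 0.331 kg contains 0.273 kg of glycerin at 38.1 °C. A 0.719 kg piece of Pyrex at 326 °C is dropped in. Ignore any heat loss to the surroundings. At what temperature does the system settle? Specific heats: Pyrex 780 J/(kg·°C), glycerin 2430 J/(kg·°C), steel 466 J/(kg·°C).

T_f ≈ 155.2 °C

Setting the total heat transfer to zero:
0.719×780×(T − 326) + 0.273×2430×(T − 38.1) + 0.331×466×(T − 38.1) = 0
560.82(T − 326) + 663.39(T − 38.1) + 154.25(T − 38.1) = 0
(560.82 + 663.39 + 154.25) T = 560.82×326 + 663.39×38.1 + 154.25×38.1
T = 213979/1378.5 ≈ 155.23 °C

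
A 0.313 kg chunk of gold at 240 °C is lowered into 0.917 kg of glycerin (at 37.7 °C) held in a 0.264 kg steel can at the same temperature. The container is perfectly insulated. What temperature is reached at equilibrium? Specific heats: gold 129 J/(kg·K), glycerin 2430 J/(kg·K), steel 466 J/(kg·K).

T_f ≈ 41.1 °C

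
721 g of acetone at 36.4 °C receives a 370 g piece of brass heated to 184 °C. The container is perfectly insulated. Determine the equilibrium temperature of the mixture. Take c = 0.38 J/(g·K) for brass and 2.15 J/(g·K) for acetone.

T_f ≈ 48.7 °C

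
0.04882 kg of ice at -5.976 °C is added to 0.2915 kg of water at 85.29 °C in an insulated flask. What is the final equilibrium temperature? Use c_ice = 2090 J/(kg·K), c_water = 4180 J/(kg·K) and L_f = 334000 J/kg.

T_f ≈ 61.2 °C

Energy conservation, ΣQ = 0:
warm ice to 0 °C: 0.04882×2090×(0 − (-5.976)) = 609.75
  melt ice: 0.04882×334000 = 16306
  meltwater 0→T: 0.04882×4180×T = 204.07 T
  water: 1218.5(T − 85.29)
1422.5 T = 103923 − 16916 = 87008
T ≈ 61.16 °C. Since T > 0 °C, the all-ice-melts assumption holds.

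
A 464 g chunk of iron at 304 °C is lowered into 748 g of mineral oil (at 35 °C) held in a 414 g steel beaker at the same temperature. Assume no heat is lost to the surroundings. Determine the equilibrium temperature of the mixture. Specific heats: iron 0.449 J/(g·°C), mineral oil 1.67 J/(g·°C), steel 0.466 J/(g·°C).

Let T be the final temperature. ΣQ_i = 0:
464·0.449·(T − 304) + 748·1.67·(T − 35) + 414·0.466·(T − 35) = 0
1650.4 T = 113807
T = 113807/1650.4 ≈ 68.96 °C

T_f ≈ 69.0 °C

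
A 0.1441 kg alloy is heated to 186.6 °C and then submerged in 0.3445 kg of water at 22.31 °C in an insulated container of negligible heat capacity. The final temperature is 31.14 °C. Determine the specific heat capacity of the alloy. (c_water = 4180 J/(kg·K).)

c ≈ 568 J/(kg·K)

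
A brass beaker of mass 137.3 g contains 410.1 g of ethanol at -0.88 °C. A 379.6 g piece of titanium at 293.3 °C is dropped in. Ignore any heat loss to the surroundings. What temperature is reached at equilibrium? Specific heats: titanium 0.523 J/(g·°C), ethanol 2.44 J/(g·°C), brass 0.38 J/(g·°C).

T_f ≈ 45.8 °C

Setting the total heat transfer to zero:
379.6·0.523·(T − 293.3) + 410.1·2.44·(T − (-0.88)) + 137.3·0.38·(T − (-0.88)) = 0
198.53(T − 293.3) + 1000.6(T − (-0.88)) + 52.17(T − (-0.88)) = 0
1251.3 T = 57303
T = 57303/1251.3 ≈ 45.79 °C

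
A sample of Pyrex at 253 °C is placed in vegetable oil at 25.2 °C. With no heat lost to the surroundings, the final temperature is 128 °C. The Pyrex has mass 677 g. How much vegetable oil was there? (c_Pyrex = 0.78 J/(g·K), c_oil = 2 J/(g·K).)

Setting the total heat transfer to zero:
677×0.78×(128 − 253) + m×2×(128 − 25.2) = 0
205.6 m = 66008
m = 66008/205.6 ≈ 321 g

m ≈ 321 g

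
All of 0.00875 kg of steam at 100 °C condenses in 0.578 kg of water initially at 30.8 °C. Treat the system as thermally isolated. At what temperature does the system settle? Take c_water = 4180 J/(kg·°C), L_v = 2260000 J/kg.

T_f ≈ 39.9 °C

Setting the total heat transfer to zero:
latent heat released on condensation: 0.00875·2260000 = 19775
  condensed water 100 °C→T: 36.58(T − 100)
  water warms: 0.578·4180·(T − 30.8) = 2416(T − 30.8)
2452.6 T = 19775 + 3657.5 + 74414 = 97847
T ≈ 39.89 °C (< 100 °C, so full condensation is consistent).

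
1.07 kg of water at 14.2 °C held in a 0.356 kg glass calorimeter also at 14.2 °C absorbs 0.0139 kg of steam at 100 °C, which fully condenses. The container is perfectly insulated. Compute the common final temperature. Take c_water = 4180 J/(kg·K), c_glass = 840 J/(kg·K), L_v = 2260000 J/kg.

Taking heat into each body as positive, Σ m c ΔT = 0:
condense steam: −0.0139·2260000 = −31414
  condensed water 100 °C→T: 58.1(T − 100)
  original water: 4472.6(T − 14.2)
  cup: 299.04(T − 14.2)
4829.7 T = 31414 + 5810.2 + 67757 = 104981
T ≈ 21.74 °C, under the boiling point, so the assumption holds.

T_f ≈ 21.7 °C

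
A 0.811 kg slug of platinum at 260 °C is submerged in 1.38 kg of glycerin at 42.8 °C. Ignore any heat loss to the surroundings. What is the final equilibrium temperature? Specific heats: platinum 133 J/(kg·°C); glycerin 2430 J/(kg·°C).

T_f ≈ 49.6 °C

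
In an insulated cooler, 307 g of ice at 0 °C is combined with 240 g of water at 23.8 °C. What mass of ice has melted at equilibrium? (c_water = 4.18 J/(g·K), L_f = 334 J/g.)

m_melted ≈ 71.5 g

Cooling the water to 0 °C releases 240·4.18·23.8 = 23876 J.
Melting all 307 g of ice would need 307·334 = 102538 J.
That's not enough to melt it all — equilibrium is at 0 °C with ice remaining.
m_melt = 23876 / L_f = 71.49 g.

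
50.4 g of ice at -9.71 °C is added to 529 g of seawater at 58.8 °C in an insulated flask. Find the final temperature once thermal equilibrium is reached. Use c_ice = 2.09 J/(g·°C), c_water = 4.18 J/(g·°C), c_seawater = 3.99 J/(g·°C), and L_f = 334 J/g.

Net heat exchanged in the isolated system is zero:
warm ice to 0 °C: 50.4×2.09×(0 − (-9.71)) = 1022.8
  latent heat to melt: 50.4×334 = 16834
  meltwater 0→T: 50.4×4.18×T = 210.67 T
  seawater cools: 529×3.99×(T − 58.8) = 2110.7(T − 58.8)
2321.4 T = 124110 − 17856 = 106253
T ≈ 45.77 °C. Since T > 0 °C, the all-ice-melts assumption holds.

T_f ≈ 45.8 °C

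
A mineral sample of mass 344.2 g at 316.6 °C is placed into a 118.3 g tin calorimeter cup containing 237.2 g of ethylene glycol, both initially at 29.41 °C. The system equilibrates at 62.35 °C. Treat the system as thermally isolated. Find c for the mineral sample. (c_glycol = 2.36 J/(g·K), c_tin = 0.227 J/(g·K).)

c ≈ 0.221 J/(g·K)

Conservation of energy gives ΣQ = 0:
344.2·c·(62.35 − 316.6) + 237.2·2.36·(62.35 − 29.41) + 118.3·0.227·(62.35 − 29.41) = 0
-87513 c = -19324
c = -19324/-87513 ≈ 0.2208 J/(g·K)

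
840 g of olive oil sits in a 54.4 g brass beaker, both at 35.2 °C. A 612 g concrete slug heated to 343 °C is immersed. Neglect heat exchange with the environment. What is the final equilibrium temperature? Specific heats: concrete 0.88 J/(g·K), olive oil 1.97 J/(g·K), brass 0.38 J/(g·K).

Energy conservation, ΣQ = 0:
612·0.88·(T − 343) + 840·1.97·(T − 35.2) + 54.4·0.38·(T − 35.2) = 0
538.56(T − 343) + 1654.8(T − 35.2) + 20.67(T − 35.2) = 0
(538.56 + 1654.8 + 20.67) T = 538.56·343 + 1654.8·35.2 + 20.67·35.2
T = 243703 / 2214 = 110 °C

T_f ≈ 110.1 °C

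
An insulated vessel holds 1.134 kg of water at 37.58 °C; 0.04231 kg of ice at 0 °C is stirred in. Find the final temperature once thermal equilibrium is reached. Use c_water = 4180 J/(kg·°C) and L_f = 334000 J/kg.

T_f ≈ 33.4 °C

Setting the total heat transfer to zero:
fusion: m_ice L_f = 0.04231·334000 = 14132; warm the meltwater: 176.86 T; water: 4740.1(T − 37.58)
4917 T = 178134 − 14132 = 164002
T ≈ 33.35 °C. Since T > 0 °C, the all-ice-melts assumption holds.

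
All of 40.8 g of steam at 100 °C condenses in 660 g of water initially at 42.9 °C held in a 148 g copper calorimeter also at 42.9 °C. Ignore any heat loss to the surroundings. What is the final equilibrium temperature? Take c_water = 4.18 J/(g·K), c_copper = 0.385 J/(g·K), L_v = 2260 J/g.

Let T be the final temperature. ΣQ_i = 0:
condense steam: −40.8×2260 = −92208
  condensed water 100 °C→T: 170.54(T − 100)
  original water: 2758.8(T − 42.9)
  copper cup: 148×0.385×(T − 42.9) = 56.98(T − 42.9)
2986.3 T = 92208 + 17054 + 120797 = 230059
T ≈ 77.04 °C (< 100 °C, so full condensation is consistent).

T_f ≈ 77.0 °C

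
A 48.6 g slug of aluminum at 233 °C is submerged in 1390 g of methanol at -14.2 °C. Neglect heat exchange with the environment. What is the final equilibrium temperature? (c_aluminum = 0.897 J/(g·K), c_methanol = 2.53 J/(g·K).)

T_f ≈ -11.2 °C

Set heat shed by the hot body equal to heat absorbed by the cold body:
48.6*0.897*(233 − T) = 1390*2.53*(T − (-14.2))
43.59(233 − T) = 3516.7(T − (-14.2))
3560.3 T = -39780  ⇒  T ≈ -11.17 °C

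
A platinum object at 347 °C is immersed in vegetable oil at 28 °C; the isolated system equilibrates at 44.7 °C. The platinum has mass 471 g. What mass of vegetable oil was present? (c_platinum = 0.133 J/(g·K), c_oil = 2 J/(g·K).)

m ≈ 567 g

Heat lost by the platinum = heat gained by the oil:
471·0.133·(347 − 44.7) = m·2·(44.7 − 28)
33.4 m = 18937  ⇒  m ≈ 567 g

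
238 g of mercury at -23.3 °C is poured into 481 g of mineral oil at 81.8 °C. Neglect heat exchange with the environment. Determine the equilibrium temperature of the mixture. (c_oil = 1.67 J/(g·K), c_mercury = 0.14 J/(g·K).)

T_f ≈ 77.6 °C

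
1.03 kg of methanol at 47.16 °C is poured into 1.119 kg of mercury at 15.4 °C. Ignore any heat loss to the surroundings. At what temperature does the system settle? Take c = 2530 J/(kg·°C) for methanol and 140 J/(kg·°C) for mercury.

T_f = Σ m_i c_i T_i / Σ m_i c_i:
T_f = (2605.9*47.16 + 156.66*15.4) / (2605.9 + 156.66)
    = 125307 / 2762.6 ≈ 45.36 °C

T_f ≈ 45.4 °C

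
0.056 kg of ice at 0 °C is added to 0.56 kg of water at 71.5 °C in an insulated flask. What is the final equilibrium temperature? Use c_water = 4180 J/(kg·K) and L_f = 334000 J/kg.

T_f ≈ 57.7 °C

Energy balance with sensible and latent terms:
latent heat to melt: 0.056×334000 = 18704
  meltwater 0→T: 0.056×4180×T = 234.08 T
  water: 2340.8(T − 71.5)
2574.9 T = 167367 − 18704 = 148663
T ≈ 57.74 °C (positive, so assuming full melt was valid).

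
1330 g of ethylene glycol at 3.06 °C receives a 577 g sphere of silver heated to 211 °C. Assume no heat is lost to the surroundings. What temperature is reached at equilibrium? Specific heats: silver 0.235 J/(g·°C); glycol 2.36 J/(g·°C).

T_f is the heat-capacity-weighted average of the initial temperatures:
T_f = (135.59×211 + 3138.8×3.06) / (135.59 + 3138.8)
    = 38215 / 3274.4 ≈ 11.67 °C

T_f ≈ 11.7 °C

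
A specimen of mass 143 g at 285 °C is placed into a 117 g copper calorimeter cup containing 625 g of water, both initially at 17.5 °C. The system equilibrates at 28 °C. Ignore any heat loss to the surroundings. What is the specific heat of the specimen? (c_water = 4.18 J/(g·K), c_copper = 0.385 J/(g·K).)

Energy conservation, ΣQ = 0:
143×c×(28 − 285) + 625×4.18×(28 − 17.5) + 117×0.385×(28 − 17.5) = 0
-36751 c = -27904
c = -27904/-36751 ≈ 0.7593 J/(g·K)

c ≈ 0.759 J/(g·K)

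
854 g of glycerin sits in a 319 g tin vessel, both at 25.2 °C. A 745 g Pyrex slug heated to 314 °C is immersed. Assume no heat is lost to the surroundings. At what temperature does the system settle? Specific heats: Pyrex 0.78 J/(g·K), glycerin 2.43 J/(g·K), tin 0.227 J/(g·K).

T_f ≈ 86.7 °C

T_f = Σ m_i c_i T_i / Σ m_i c_i:
T_f = (581.1*314 + 2075.2*25.2 + 72.41*25.2) / (581.1 + 2075.2 + 72.41)
    = 236586 / 2728.7 ≈ 86.70 °C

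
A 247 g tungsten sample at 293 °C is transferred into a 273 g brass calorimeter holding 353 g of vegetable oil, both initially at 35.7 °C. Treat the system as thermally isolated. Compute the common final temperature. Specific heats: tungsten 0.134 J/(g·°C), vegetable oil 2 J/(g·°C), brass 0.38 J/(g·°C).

Net heat exchanged in the isolated system is zero:
247·0.134·(T − 293) + 353·2·(T − 35.7) + 273·0.38·(T − 35.7) = 0
33.1(T − 293) + 706(T − 35.7) + 103.74(T − 35.7) = 0
(33.1 + 706 + 103.74) T = 33.1·293 + 706·35.7 + 103.74·35.7
T ≈ 45.80 °C

T_f ≈ 45.8 °C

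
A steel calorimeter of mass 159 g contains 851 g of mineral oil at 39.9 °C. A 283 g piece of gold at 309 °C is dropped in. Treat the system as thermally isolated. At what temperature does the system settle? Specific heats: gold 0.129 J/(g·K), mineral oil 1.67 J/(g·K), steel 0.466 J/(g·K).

With ΣQ=0 the equilibrium temperature is the m·c-weighted mean:
T_f = (36.51·309 + 1421.2·39.9 + 74.09·39.9) / (36.51 + 1421.2 + 74.09)
    = 70942 / 1531.8 ≈ 46.31 °C

T_f ≈ 46.3 °C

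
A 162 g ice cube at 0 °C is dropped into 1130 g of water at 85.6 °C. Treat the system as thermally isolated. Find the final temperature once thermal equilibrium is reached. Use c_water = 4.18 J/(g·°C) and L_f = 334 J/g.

T_f ≈ 64.8 °C

Heat gained plus heat lost sum to zero:
latent heat to melt: 162×334 = 54108; warm the meltwater: 677.16 T; water: 4723.4(T − 85.6)
5400.6 T = 404323 − 54108 = 350215
T ≈ 64.85 °C (positive, so assuming full melt was valid).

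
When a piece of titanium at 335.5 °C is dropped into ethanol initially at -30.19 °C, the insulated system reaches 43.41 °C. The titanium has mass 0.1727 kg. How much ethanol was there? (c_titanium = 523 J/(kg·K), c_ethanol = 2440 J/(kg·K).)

Conservation of energy gives ΣQ = 0:
0.1727·523·(43.41 − 335.5) + m·2440·(43.41 − (-30.19)) = 0
179584 m = 26382
m = 26382/179584 ≈ 0.1469 kg

m ≈ 0.147 kg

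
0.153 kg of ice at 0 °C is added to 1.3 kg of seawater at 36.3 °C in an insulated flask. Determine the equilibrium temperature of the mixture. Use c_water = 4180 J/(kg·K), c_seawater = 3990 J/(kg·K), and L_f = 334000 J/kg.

T_f ≈ 23.5 °C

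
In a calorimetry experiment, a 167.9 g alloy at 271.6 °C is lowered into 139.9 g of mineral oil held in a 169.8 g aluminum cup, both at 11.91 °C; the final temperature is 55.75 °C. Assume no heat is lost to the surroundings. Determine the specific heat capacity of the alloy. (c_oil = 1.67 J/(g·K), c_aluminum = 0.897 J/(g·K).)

c ≈ 0.467 J/(g·K)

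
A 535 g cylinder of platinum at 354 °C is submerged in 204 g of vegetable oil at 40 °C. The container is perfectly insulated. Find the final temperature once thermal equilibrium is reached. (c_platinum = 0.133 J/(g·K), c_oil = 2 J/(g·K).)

T_f ≈ 86.6 °C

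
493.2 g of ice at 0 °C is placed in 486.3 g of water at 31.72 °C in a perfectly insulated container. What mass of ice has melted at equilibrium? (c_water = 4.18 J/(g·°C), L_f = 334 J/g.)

m_melted ≈ 193 g

Water can give up m c ΔT = 486.3×4.18×31.72 = 64478 J before reaching 0 °C.
Fully melting the ice requires m_ice L_f = 493.2×334 = 164729 J.
64478 J < 164729 J, so only part of the ice melts and the system sits at 0 °C.
Mass melted = 64478/334 ≈ 193 g.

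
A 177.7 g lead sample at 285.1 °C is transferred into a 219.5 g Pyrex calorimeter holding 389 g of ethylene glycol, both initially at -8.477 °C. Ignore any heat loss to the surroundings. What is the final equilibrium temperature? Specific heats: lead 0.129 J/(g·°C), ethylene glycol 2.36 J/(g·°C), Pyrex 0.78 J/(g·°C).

Setting the total heat transfer to zero:
177.7·0.129·(T − 285.1) + 389·2.36·(T − (-8.477)) + 219.5·0.78·(T − (-8.477)) = 0
1112.2 T = -2698.1
T = -2698.1 / 1112.2 = -2.43 °C

T_f ≈ -2.4 °C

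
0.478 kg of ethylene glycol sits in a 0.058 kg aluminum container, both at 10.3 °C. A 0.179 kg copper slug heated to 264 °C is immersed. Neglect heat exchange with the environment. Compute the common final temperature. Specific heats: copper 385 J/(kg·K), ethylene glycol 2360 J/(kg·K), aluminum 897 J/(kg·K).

Energy conservation, ΣQ = 0:
0.179×385×(T − 264) + 0.478×2360×(T − 10.3) + 0.058×897×(T − 10.3) = 0
68.91(T − 264) + 1128.1(T − 10.3) + 52.03(T − 10.3) = 0
1249 T = 30349
T = 30349 / 1249 = 24.3 °C

T_f ≈ 24.3 °C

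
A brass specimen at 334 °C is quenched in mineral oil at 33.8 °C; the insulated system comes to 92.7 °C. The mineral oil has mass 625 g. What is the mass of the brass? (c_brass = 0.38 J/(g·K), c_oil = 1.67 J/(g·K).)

m ≈ 670 g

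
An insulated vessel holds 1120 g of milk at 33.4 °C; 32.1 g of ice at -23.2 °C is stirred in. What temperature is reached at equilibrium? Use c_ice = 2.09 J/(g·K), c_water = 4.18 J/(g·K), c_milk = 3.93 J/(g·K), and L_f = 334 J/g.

Energy conservation, ΣQ = 0:
ice -23.2→0 °C: 32.1·2.09·23.2 = 1556.5
  fusion: m_ice L_f = 32.1·334 = 10721
  warm the meltwater: 134.18 T
  milk: 4401.6(T − 33.4)
4535.8 T = 147013 − 12278 = 134736
T ≈ 29.71 °C. Since T > 0 °C, the all-ice-melts assumption holds.

T_f ≈ 29.7 °C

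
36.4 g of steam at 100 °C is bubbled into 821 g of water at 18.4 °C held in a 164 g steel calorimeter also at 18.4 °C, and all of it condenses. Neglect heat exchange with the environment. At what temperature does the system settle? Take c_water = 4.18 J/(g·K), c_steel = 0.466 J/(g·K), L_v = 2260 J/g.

T_f ≈ 44.3 °C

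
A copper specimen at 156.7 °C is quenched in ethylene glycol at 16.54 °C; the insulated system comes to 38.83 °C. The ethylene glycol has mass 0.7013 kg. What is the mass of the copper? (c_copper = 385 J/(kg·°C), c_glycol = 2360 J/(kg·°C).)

m ≈ 0.813 kg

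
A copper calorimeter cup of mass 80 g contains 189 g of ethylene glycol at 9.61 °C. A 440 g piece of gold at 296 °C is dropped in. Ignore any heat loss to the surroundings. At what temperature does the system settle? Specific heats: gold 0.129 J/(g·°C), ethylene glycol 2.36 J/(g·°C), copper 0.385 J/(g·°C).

T_f = Σ m_i c_i T_i / Σ m_i c_i:
T_f = (56.76*296 + 446.04*9.61 + 30.8*9.61) / (56.76 + 446.04 + 30.8)
    = 21383 / 533.6 ≈ 40.07 °C

T_f ≈ 40.1 °C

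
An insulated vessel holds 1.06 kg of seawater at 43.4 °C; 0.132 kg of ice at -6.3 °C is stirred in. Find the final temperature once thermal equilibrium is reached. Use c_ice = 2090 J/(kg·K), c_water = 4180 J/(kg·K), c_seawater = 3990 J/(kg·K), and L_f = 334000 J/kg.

Energy balance with sensible and latent terms:
warm ice to 0 °C: 0.132×2090×(0 − (-6.3)) = 1738; latent heat to melt: 0.132×334000 = 44088; warm the meltwater: 551.76 T; seawater: 4229.4(T − 43.4)
4781.2 T = 183556 − 45826 = 137730
T ≈ 28.81 °C (positive, so assuming full melt was valid).

T_f ≈ 28.8 °C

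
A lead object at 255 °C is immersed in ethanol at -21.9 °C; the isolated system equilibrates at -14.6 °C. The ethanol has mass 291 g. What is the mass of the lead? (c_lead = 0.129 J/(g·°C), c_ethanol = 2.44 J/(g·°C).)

m ≈ 149 g

Setting the total heat transfer to zero:
m×0.129×(-14.6 − 255) + 291×2.44×(-14.6 − (-21.9)) = 0
-34.78 m = -5183.3
m = -5183.3/-34.78 ≈ 149 g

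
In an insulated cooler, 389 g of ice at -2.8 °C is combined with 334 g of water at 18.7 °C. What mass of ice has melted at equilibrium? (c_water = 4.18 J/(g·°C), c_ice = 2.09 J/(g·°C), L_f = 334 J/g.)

m_melted ≈ 71.4 g

Water can give up m c ΔT = 334·4.18·18.7 = 26107 J before reaching 0 °C.
Of that, 389·2.09·2.8 = 2276.4 J goes to bring the ice to 0 °C, leaving 23831 J.
Fully melting the ice requires m_ice L_f = 389·334 = 129926 J.
Since 23831 < 129926 J, not all the ice melts; equilibrium is at 0 °C.
Mass melted = 23831/334 ≈ 71.35 g.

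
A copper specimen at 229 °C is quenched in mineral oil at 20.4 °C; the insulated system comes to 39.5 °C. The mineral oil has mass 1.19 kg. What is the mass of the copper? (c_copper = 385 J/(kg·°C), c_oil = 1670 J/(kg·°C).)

m ≈ 0.52 kg

Energy conservation, ΣQ = 0:
m·385·(39.5 − 229) + 1.19·1670·(39.5 − 20.4) = 0
-72958 m = -37957
m = -37957/-72958 ≈ 0.5203 kg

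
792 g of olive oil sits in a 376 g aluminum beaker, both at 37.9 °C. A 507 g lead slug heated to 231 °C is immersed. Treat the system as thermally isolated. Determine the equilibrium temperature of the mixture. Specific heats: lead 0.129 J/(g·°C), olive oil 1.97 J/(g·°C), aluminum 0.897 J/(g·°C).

Net heat exchanged in the isolated system is zero:
507·0.129·(T − 231) + 792·1.97·(T − 37.9) + 376·0.897·(T − 37.9) = 0
1962.9 T = 87024
T ≈ 44.33 °C

T_f ≈ 44.3 °C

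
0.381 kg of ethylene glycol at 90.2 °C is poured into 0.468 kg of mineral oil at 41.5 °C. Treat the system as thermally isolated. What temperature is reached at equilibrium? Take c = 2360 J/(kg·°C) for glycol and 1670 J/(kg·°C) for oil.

T_f ≈ 67.6 °C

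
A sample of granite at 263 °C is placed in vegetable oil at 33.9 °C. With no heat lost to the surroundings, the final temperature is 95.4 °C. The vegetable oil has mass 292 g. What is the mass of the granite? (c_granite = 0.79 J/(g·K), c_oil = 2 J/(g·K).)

Heat lost by the granite = heat gained by the oil:
m·0.79·(263 − 95.4) = 292·2·(95.4 − 33.9)
132.4 m = 35916  ⇒  m ≈ 271.3 g

m ≈ 271 g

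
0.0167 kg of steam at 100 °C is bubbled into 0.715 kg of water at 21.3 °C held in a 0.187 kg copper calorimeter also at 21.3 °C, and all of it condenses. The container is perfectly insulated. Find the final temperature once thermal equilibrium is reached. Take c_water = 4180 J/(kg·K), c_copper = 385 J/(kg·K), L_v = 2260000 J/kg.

T_f ≈ 35.1 °C

Setting the total heat transfer to zero:
steam→water at 100 °C releases m L_v = 0.0167·2260000 = 37742
  condensed water 100 °C→T: 69.81(T − 100)
  water warms: 0.715·4180·(T − 21.3) = 2988.7(T − 21.3)
  cup: 72(T − 21.3)
3130.5 T = 37742 + 6980.6 + 65193 = 109915
T ≈ 35.11 °C (< 100 °C, so full condensation is consistent).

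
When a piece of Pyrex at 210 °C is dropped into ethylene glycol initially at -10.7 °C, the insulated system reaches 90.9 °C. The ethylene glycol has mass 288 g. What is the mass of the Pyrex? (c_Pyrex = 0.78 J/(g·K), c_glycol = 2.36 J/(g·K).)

m ≈ 743 g

|Q_Pyrex| = |Q_glycol|:
m×0.78×(210 − 90.9) = 288×2.36×(90.9 − (-10.7))
92.9 m = 69055  ⇒  m ≈ 743.3 g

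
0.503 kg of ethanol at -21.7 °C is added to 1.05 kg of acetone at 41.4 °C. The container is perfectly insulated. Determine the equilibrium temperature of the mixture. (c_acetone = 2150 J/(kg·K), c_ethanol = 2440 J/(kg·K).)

T_f ≈ 19.2 °C

T_f = Σ m_i c_i T_i / Σ m_i c_i:
T_f = (2257.5*41.4 + 1227.3*(-21.7)) / (2257.5 + 1227.3)
    = 66828 / 3484.8 ≈ 19.18 °C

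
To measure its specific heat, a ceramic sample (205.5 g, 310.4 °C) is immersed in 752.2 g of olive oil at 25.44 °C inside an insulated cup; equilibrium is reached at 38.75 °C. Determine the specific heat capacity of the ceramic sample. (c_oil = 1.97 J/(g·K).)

Heat lost by the ceramic sample = heat gained by the oil:
205.5×c×(310.4 − 38.75) = 752.2×1.97×(38.75 − 25.44)
55824 c = 19723  ⇒  c ≈ 0.3533 J/(g·K)

c ≈ 0.353 J/(g·K)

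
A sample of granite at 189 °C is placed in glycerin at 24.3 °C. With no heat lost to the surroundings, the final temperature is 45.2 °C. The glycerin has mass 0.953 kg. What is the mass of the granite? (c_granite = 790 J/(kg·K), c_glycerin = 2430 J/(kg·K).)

m ≈ 0.426 kg

Heat lost by the granite = heat gained by the glycerin:
m×790×(189 − 45.2) = 0.953×2430×(45.2 − 24.3)
113602 m = 48400  ⇒  m ≈ 0.426 kg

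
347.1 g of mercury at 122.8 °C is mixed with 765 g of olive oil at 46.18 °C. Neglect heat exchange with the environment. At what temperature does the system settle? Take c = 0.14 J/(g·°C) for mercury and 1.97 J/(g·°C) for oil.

|Q_mercury| = |Q_oil|:
347.1·0.14·(122.8 − T) = 765·1.97·(T − 46.18)
48.59(122.8 − T) = 1507(T − 46.18)
1555.6 T = 75563  ⇒  T ≈ 48.57 °C

T_f ≈ 48.6 °C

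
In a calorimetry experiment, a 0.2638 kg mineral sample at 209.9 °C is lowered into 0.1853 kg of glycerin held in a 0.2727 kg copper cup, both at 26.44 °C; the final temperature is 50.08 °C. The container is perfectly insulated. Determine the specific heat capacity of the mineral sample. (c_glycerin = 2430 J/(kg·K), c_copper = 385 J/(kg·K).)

Taking heat into each body as positive, Σ m c ΔT = 0:
0.2638×c×(50.08 − 209.9) + 0.1853×2430×(50.08 − 26.44) + 0.2727×385×(50.08 − 26.44) = 0
-42.16 c = -13127
c = -13127/-42.16 ≈ 311.3 J/(kg·K)

c ≈ 311 J/(kg·K)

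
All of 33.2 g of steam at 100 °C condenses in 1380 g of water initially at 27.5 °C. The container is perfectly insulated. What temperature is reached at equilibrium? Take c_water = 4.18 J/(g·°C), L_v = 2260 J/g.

T_f ≈ 41.9 °C

Setting the total heat transfer to zero:
steam→water at 100 °C releases m L_v = 33.2·2260 = 75032; condensate cools 100→T: 33.2·4.18·(T − 100) = 138.78(T − 100); original water: 5768.4(T − 27.5)
5907.2 T = 75032 + 13878 + 158631 = 247541
T ≈ 41.91 °C, under the boiling point, so the assumption holds.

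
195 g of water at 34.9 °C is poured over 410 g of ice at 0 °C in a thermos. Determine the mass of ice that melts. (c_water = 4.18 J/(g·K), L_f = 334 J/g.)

Cooling the water to 0 °C releases 195·4.18·34.9 = 28447 J.
Fully melting the ice requires m_ice L_f = 410·334 = 136940 J.
28447 J < 136940 J, so only part of the ice melts and the system sits at 0 °C.
Mass melted = 28447/334 ≈ 85.17 g.

m_melted ≈ 85.2 g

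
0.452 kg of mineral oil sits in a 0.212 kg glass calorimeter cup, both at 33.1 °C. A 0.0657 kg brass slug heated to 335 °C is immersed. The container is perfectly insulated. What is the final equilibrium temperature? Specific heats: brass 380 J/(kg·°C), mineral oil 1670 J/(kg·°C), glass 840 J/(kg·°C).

Let T be the final temperature. ΣQ_i = 0:
0.0657·380·(T − 335) + 0.452·1670·(T − 33.1) + 0.212·840·(T − 33.1) = 0
24.97(T − 335) + 754.84(T − 33.1) + 178.08(T − 33.1) = 0
(24.97 + 754.84 + 178.08) T = 24.97·335 + 754.84·33.1 + 178.08·33.1
T = 39243 / 957.89 = 41 °C

T_f ≈ 41.0 °C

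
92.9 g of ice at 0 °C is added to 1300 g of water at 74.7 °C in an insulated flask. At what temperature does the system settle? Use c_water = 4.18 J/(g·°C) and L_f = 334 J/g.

T_f ≈ 64.4 °C

Energy conservation, ΣQ = 0:
melt ice: 92.9·334 = 31029
  warm the meltwater: 388.32 T
  water: 5434(T − 74.7)
5822.3 T = 405920 − 31029 = 374891
T ≈ 64.39 °C. Since T > 0 °C, the all-ice-melts assumption holds.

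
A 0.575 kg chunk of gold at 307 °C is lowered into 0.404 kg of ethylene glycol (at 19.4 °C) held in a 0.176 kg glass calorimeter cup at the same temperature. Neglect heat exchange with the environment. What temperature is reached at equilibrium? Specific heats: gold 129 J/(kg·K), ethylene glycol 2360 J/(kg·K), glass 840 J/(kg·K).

T_f ≈ 37.5 °C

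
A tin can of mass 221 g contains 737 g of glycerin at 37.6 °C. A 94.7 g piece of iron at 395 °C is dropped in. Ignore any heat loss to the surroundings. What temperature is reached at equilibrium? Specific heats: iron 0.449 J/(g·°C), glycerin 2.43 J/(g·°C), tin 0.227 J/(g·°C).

Net heat exchanged in the isolated system is zero:
94.7×0.449×(T − 395) + 737×2.43×(T − 37.6) + 221×0.227×(T − 37.6) = 0
1883.6 T = 86020
T ≈ 45.67 °C

T_f ≈ 45.7 °C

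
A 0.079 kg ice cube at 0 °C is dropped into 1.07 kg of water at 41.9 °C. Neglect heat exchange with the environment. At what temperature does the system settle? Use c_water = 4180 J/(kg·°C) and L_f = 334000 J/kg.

T_f ≈ 33.5 °C

Taking heat into each body as positive, Σ m c ΔT = 0:
fusion: m_ice L_f = 0.079·334000 = 26386; meltwater 0→T: 0.079·4180·T = 330.22 T; water cools: 1.07·4180·(T − 41.9) = 4472.6(T − 41.9)
4802.8 T = 187402 − 26386 = 161016
T ≈ 33.53 °C. Since T > 0 °C, the all-ice-melts assumption holds.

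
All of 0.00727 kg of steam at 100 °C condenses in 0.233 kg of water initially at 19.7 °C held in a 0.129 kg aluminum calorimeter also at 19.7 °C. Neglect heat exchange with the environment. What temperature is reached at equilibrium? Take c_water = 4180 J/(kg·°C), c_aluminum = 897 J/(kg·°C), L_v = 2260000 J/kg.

Conservation of energy gives ΣQ = 0:
condense steam: −0.00727×2260000 = −16430
  condensate cools 100→T: 0.00727×4180×(T − 100) = 30.39(T − 100)
  water warms: 0.233×4180×(T − 19.7) = 973.94(T − 19.7)
  cup: 115.71(T − 19.7)
1120 T = 16430 + 3038.9 + 21466 = 40935
T ≈ 36.55 °C — below 100 °C, confirming all the steam condensed.

T_f ≈ 36.5 °C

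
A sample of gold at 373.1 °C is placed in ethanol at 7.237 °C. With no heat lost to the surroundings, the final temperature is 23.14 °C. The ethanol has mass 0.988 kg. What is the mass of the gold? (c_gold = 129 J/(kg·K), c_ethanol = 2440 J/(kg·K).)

m ≈ 0.849 kg

Heat lost by the gold = heat gained by the ethanol:
m×129×(373.1 − 23.14) = 0.988×2440×(23.14 − 7.237)
45145 m = 38338  ⇒  m ≈ 0.8492 kg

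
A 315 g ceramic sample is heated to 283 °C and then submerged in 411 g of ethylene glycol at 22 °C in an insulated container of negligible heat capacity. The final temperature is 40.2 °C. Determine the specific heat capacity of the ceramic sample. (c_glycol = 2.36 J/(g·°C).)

Heat lost by the ceramic sample = heat gained by the glycol:
315×c×(283 − 40.2) = 411×2.36×(40.2 − 22)
76482 c = 17653  ⇒  c ≈ 0.2308 J/(g·°C)

c ≈ 0.231 J/(g·°C)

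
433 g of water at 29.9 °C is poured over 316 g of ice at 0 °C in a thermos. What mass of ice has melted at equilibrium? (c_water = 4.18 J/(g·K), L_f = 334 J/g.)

Water can give up m c ΔT = 433×4.18×29.9 = 54117 J before reaching 0 °C.
Fully melting the ice requires m_ice L_f = 316×334 = 105544 J.
54117 J < 105544 J, so only part of the ice melts and the system sits at 0 °C.
m_melt = 54117 / L_f = 162 g.

m_melted ≈ 162 g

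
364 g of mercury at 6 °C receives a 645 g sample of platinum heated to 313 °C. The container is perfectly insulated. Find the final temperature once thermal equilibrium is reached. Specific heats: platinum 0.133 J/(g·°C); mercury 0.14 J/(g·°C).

T_f ≈ 198.6 °C

Heat lost by the platinum equals heat gained by the mercury:
645·0.133·(313 − T) = 364·0.14·(T − 6)
85.79(313 − T) = 50.96(T − 6)
136.75 T = 27156  ⇒  T ≈ 198.59 °C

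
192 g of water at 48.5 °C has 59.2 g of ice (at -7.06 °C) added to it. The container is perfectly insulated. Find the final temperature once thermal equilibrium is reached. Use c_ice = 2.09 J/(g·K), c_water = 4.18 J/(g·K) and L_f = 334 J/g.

T_f ≈ 17.4 °C

Taking heat into each body as positive, Σ m c ΔT = 0:
warm ice to 0 °C: 59.2·2.09·(0 − (-7.06)) = 873.52; melt ice: 59.2·334 = 19773; warm the meltwater: 247.46 T; water: 802.56(T − 48.5)
1050 T = 38924 − 20646 = 18278
T ≈ 17.41 °C — above 0 °C, consistent with complete melting.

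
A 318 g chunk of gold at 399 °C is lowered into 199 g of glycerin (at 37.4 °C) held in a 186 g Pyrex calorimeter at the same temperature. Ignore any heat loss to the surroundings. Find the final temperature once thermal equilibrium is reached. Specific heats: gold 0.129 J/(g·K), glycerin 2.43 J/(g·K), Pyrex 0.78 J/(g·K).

T_f ≈ 59.6 °C

Heat gained plus heat lost sum to zero:
318×0.129×(T − 399) + 199×2.43×(T − 37.4) + 186×0.78×(T − 37.4) = 0
41.02(T − 399) + 483.57(T − 37.4) + 145.08(T − 37.4) = 0
669.67 T = 39879
T ≈ 59.55 °C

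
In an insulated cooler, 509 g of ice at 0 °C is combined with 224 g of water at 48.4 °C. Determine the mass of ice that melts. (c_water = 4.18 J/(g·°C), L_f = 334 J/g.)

m_melted ≈ 136 g

Cooling the water to 0 °C releases 224·4.18·48.4 = 45318 J.
To melt every bit of ice: 509·334 = 170006 J.
That's not enough to melt it all — equilibrium is at 0 °C with ice remaining.
m_melt = 45318 / L_f = 135.7 g.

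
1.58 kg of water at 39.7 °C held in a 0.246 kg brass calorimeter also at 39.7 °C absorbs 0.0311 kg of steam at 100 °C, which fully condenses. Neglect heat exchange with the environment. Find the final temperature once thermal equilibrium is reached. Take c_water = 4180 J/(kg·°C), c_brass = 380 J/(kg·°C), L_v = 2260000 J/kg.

T_f ≈ 51.1 °C

Heat gained plus heat lost sum to zero:
steam→water at 100 °C releases m L_v = 0.0311·2260000 = 70286
  condensate cools 100→T: 0.0311·4180·(T − 100) = 130(T − 100)
  original water: 6604.4(T − 39.7)
  cup: 93.48(T − 39.7)
6827.9 T = 70286 + 13000 + 265906 = 349192
T ≈ 51.14 °C (< 100 °C, so full condensation is consistent).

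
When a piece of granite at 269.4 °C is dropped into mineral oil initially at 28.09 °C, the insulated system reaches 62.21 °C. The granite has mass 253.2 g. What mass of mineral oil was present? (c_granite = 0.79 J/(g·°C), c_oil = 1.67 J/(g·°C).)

m ≈ 727 g

Heat lost by the granite = heat gained by the oil:
253.2×0.79×(269.4 − 62.21) = m×1.67×(62.21 − 28.09)
56.98 m = 41444  ⇒  m ≈ 727.3 g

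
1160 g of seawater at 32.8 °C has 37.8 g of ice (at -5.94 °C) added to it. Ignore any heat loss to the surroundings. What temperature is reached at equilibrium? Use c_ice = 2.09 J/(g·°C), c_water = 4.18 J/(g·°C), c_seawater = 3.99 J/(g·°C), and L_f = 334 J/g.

Conservation of energy gives ΣQ = 0:
warm ice to 0 °C: 37.8·2.09·(0 − (-5.94)) = 469.27
  fusion: m_ice L_f = 37.8·334 = 12625
  meltwater 0→T: 37.8·4.18·T = 158 T
  seawater: 4628.4(T − 32.8)
4786.4 T = 151812 − 13094 = 138717
T ≈ 28.98 °C — above 0 °C, consistent with complete melting.

T_f ≈ 29.0 °C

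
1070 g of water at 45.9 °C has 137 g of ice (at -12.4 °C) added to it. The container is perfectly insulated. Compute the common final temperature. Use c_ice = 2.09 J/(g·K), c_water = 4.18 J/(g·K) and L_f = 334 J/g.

Sum of m c ΔT and latent-heat terms is zero:
ice -12.4→0 °C: 137·2.09·12.4 = 3550.5; latent heat to melt: 137·334 = 45758; warm the meltwater: 572.66 T; water cools: 1070·4.18·(T − 45.9) = 4472.6(T − 45.9)
5045.3 T = 205292 − 49308 = 155984
T ≈ 30.92 °C. Since T > 0 °C, the all-ice-melts assumption holds.

T_f ≈ 30.9 °C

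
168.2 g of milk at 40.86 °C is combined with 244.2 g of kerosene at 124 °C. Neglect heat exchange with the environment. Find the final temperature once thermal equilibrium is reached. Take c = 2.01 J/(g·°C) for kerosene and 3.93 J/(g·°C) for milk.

T_f ≈ 76.3 °C

Energy conservation, ΣQ = 0:
244.2×2.01×(T − 124) + 168.2×3.93×(T − 40.86) = 0
1151.9 T = 87874
T ≈ 76.29 °C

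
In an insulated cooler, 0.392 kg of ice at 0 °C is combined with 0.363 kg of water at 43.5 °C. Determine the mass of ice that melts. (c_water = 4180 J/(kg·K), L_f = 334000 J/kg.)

m_melted ≈ 0.198 kg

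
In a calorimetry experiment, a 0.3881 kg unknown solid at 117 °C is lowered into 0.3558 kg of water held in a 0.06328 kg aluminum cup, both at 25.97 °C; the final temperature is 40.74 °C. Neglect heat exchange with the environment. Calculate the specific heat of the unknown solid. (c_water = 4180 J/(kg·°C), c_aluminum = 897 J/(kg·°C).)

c ≈ 771 J/(kg·°C)

Net heat exchanged in the isolated system is zero:
0.3881×c×(40.74 − 117) + 0.3558×4180×(40.74 − 25.97) + 0.06328×897×(40.74 − 25.97) = 0
-29.6 c = -22805
c = -22805/-29.6 ≈ 770.5 J/(kg·°C)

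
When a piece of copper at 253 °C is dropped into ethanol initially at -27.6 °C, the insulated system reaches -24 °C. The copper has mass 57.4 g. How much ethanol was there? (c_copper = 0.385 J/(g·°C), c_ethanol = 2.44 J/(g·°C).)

m ≈ 697 g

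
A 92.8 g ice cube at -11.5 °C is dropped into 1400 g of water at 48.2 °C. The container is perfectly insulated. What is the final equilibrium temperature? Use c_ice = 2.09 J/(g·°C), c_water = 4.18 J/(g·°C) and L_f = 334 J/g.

T_f ≈ 39.9 °C

Let T be the final temperature. ΣQ_i = 0:
warm ice to 0 °C: 92.8·2.09·(0 − (-11.5)) = 2230.4; fusion: m_ice L_f = 92.8·334 = 30995; warm the meltwater: 387.9 T; water: 5852(T − 48.2)
6239.9 T = 282066 − 33226 = 248841
T ≈ 39.88 °C (positive, so assuming full melt was valid).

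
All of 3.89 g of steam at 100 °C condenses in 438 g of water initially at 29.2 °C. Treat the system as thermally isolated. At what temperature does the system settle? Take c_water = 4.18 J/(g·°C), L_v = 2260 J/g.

T_f ≈ 34.6 °C

Setting the total heat transfer to zero:
steam→water at 100 °C releases m L_v = 3.89×2260 = 8791.4; condensate cools 100→T: 3.89×4.18×(T − 100) = 16.26(T − 100); water warms: 438×4.18×(T − 29.2) = 1830.8(T − 29.2)
1847.1 T = 8791.4 + 1626 + 53461 = 63878
T ≈ 34.58 °C — below 100 °C, confirming all the steam condensed.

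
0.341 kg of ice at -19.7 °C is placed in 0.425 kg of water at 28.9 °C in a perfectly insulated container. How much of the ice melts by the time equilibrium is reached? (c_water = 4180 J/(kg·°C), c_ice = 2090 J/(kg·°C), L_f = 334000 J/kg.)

m_melted ≈ 0.112 kg

Cooling the water to 0 °C releases 0.425×4180×28.9 = 51341 J.
Warming the ice to 0 °C takes 0.341×2090×19.7 = 14040 J, leaving 37301 J for melting.
To melt every bit of ice: 0.341×334000 = 113894 J.
That's not enough to melt it all — equilibrium is at 0 °C with ice remaining.
m_melted×334000 = 37301  ⇒  m_melted ≈ 0.1117 kg.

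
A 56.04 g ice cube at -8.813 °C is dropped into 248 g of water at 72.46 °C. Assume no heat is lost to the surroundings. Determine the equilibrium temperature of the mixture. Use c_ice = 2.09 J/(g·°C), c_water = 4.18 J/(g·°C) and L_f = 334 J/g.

T_f ≈ 43.6 °C

Heat gained plus heat lost sum to zero:
ice -8.813→0 °C: 56.04·2.09·8.813 = 1032.2; melt ice: 56.04·334 = 18717; warm the meltwater: 234.25 T; water cools: 248·4.18·(T − 72.46) = 1036.6(T − 72.46)
1270.9 T = 75115 − 19750 = 55365
T ≈ 43.56 °C (positive, so assuming full melt was valid).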